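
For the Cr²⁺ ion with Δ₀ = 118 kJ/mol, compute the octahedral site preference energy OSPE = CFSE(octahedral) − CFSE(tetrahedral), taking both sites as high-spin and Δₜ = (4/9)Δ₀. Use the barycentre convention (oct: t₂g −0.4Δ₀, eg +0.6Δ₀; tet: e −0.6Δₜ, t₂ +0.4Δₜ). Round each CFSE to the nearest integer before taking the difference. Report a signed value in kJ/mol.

-50

Cr is in group 6, so Cr²⁺ is d⁴ (6 − 2 = 4).
Octahedral high-spin t₂g³ eg¹: CFSE = -0.6 × 118 = -71 kJ/mol.
Tetrahedral e² t₂² gives -0.4Δₜ = -0.4 × (4/9) × 118 = -21 kJ/mol.
OSPE = -71 − (-21) = -50 kJ/mol.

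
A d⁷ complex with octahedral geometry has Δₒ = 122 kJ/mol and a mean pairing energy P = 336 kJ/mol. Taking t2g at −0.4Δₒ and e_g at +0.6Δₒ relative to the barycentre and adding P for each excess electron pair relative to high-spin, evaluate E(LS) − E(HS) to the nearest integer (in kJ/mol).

In the high-spin limit (t2g^5 e_g^2) the orbital term is -0.8Δₒ = -98 kJ/mol, with no excess pairing.
Low-spin: t2g^6 e_g^1, orbital CFSE = -1.8Δₒ = -220 kJ/mol; plus 1 excess pair × P = +336 kJ/mol; total 116 kJ/mol.
Thus E(LS) − E(HS) = 214 kJ/mol.

214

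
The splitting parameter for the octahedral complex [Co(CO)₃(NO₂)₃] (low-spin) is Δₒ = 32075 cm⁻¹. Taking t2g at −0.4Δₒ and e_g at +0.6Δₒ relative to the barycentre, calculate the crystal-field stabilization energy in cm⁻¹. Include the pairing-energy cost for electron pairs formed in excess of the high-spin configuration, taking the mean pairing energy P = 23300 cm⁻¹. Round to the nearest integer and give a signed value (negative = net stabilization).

Ligand charges: 3×(+0) from CO and 3×(-1) from NO₂⁻ sum to -3; with overall charge +0, Co is +3.
Co³⁺: group 9, so d-count = 9 − 3 = 6.
Electron filling gives t2g^6 e_g^0.
The orbital stabilization is -2.4Δₒ = -2.4 × 32075 = -76980 cm⁻¹.
High-spin d⁶ would be t2g^4 e_g^2 with 1 pair; low-spin has 3, so 2 excess pairs cost +2P = +46600 cm⁻¹.
Overall CFSE = -76980 + 46600 = -30380 cm⁻¹.

-30380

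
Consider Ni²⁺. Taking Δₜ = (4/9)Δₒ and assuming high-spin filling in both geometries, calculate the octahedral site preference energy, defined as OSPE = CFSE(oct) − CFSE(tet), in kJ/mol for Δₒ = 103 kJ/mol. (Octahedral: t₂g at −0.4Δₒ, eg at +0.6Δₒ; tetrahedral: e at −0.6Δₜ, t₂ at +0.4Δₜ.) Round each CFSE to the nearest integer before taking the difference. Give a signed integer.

Ni²⁺: group 10, so d-count = 10 − 2 = 8.
Octahedral (high-spin): t₂g⁶ eg², CFSE = 6(−0.4) + 2(+0.6) = -1.2Δₒ = -1.2 × 103 = -124 kJ/mol.
Tetrahedral: e⁴ t₂⁴, CFSE = 4(−0.6) + 4(+0.4) = -0.8Δₜ = -0.8 × (4/9) × 103 = -37 kJ/mol.
Subtracting, OSPE = -124 − (-37) = -87 kJ/mol.

-87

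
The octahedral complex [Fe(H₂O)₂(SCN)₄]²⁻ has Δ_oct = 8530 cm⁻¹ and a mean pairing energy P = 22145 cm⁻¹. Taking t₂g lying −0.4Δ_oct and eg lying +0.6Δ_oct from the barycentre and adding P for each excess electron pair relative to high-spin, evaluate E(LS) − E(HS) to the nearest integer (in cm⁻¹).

27230

Ligand charges: 2×(+0) from H₂O and 4×(-1) from SCN⁻ sum to -4; with overall charge -2, Fe is +2.
Fe²⁺: group 8, so d-count = 8 − 2 = 6.
In the high-spin limit (t₂g⁴ eg²) the orbital term is -0.4Δ_oct = -3412 cm⁻¹, with no excess pairing.
Low-spin: t₂g⁶ eg⁰, orbital CFSE = -2.4Δ_oct = -20472 cm⁻¹; plus 2 excess pairs × P = +44290 cm⁻¹; total 23818 cm⁻¹.
Thus E(LS) − E(HS) = 27230 cm⁻¹.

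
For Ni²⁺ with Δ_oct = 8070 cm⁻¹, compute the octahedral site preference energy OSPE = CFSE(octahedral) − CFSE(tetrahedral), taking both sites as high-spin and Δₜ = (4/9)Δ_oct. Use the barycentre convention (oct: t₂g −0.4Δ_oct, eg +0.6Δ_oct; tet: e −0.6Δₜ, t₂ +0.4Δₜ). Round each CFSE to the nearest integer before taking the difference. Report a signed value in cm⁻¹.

Ni²⁺: group 10, so d-count = 10 − 2 = 8.
Octahedral high-spin t2g^6 e_g^2: CFSE = -1.2 × 8070 = -9684 cm⁻¹.
In a tetrahedral site the filling is e^4 t2^4: CFSE(tet) = -0.8Δₜ = -0.8 × (4/9)(8070) = -2869 cm⁻¹.
Subtracting, OSPE = -9684 − (-2869) = -6815 cm⁻¹.

-6815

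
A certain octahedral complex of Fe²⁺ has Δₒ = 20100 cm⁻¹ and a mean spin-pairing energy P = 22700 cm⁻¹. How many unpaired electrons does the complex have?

Group 8 minus oxidation state +2 gives a d⁶ configuration for Fe²⁺.
With Δₒ < P the complex is high-spin.
Filling d⁶ accordingly: t2g^4 e_g^2.
Unpaired electrons: 4.

4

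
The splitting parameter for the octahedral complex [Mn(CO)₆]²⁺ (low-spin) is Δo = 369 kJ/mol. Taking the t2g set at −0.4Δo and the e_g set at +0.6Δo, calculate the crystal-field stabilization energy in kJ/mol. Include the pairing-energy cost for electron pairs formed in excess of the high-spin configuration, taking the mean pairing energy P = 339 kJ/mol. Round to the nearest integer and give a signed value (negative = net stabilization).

CO is neutral, so the +2 overall charge sits on Mn: oxidation state +2.
Mn sits in group 7; removing 2 electrons leaves Mn²⁺ with 7 − 2 = 5 d electrons.
Configuration: t2g^5 e_g^0.
Orbital CFSE = 5(-0.4) + 0(0.6) = -2.0Δo = -2.0 × 369 = -738 kJ/mol.
Relative to high-spin t2g^3 e_g^2 (0 paired), the low-spin configuration has 2 additional pairs, contributing +2 × 339 = +678 kJ/mol.
Net CFSE = -738 + 678 = -60 kJ/mol.

-60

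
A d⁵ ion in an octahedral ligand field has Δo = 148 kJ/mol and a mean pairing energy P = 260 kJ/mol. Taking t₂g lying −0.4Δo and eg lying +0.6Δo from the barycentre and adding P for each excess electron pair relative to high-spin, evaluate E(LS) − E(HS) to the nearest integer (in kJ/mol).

High-spin d⁵ fills as t₂g³ eg² with CFSE 3(−0.4) + 2(+0.6) = 0.0Δo = 0 kJ/mol.
Low-spin t₂g⁵ eg⁰ gives -2.0Δo = -296 kJ/mol, but forming 2 extra pairs costs 2P = 520 kJ/mol, so E(LS) = -296 + 520 = 224 kJ/mol.
Thus E(LS) − E(HS) = 224 kJ/mol.

224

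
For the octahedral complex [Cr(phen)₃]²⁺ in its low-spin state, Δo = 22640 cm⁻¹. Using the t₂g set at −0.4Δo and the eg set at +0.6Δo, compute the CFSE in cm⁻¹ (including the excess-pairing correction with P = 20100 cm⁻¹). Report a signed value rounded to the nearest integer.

phen is neutral, so the +2 overall charge sits on Cr: oxidation state +2.
Cr²⁺: group 6, so d-count = 6 − 2 = 4.
The d⁴ electrons fill as t₂g⁴ eg⁰.
The orbital stabilization is -1.6Δo = -1.6 × 22640 = -36224 cm⁻¹.
Relative to high-spin t₂g³ eg¹ (0 paired), the low-spin configuration has 1 additional pair, contributing +1 × 20100 = +20100 cm⁻¹.
Combining: -36224 + 20100 = -16124 cm⁻¹.

-16124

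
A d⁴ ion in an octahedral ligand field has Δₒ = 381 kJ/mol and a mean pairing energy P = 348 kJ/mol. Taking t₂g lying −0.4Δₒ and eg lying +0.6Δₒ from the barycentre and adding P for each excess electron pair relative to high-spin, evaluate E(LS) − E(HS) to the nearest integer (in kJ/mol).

-33

High-spin d⁴ fills as t₂g³ eg¹ with CFSE 3(−0.4) + 1(+0.6) = -0.6Δₒ = -229 kJ/mol.
Low-spin: t₂g⁴ eg⁰, orbital CFSE = -1.6Δₒ = -610 kJ/mol; plus 1 excess pair × P = +348 kJ/mol; total -262 kJ/mol.
E(LS) − E(HS) = -262 − (-229) = -33 kJ/mol.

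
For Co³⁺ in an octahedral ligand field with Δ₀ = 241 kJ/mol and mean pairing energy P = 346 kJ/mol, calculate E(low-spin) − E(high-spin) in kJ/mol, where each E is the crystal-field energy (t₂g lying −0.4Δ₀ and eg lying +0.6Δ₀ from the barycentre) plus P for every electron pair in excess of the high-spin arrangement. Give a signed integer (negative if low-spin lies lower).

210

Co is in group 9, so Co³⁺ is d⁶ (9 − 3 = 6).
High-spin: t₂g⁴ eg², CFSE = -0.4Δ₀ = -96 kJ/mol.
Low-spin t₂g⁶ eg⁰ gives -2.4Δ₀ = -578 kJ/mol, but forming 2 extra pairs costs 2P = 692 kJ/mol, so E(LS) = -578 + 692 = 114 kJ/mol.
E(LS) − E(HS) = 114 − (-96) = 210 kJ/mol.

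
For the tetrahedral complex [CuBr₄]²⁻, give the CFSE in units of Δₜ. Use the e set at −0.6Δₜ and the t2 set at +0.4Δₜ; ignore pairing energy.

Each Br⁻ contributes -1; 4 × (-1) = -4. With overall charge -2, Cu is in the +2 oxidation state.
Cu²⁺: group 11, so d-count = 11 − 2 = 9.
Tetrahedral splitting is small, so the complex is high-spin.
Configuration: e^4 t2^5.
CFSE = 4(-0.6Δₜ) + 5(0.4Δₜ) = -2.4Δₜ + 2.0Δₜ = -0.4Δₜ.

-0.4 Δₜ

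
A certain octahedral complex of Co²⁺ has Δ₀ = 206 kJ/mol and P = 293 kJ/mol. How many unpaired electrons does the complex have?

Co sits in group 9; removing 2 electrons leaves Co²⁺ with 9 − 2 = 7 d electrons.
Δ₀ < P, so pairing is avoided: the ground state is high-spin.
That gives t2g^5 e_g^2.
Unpaired electrons: 3.

3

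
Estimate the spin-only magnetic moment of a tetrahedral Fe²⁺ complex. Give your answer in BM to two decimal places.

Fe sits in group 8; removing 2 electrons leaves Fe²⁺ with 8 − 2 = 6 d electrons.
Tetrahedral splitting is small, so the complex is high-spin.
Configuration: e^3 t2^3 → 4 unpaired electrons.
μ(spin-only) = √[4(4+2)] = √24 ≈ 4.90 BM.

4.90 BM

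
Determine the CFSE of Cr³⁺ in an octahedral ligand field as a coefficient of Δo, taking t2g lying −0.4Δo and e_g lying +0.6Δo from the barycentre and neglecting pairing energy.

Cr is in group 6, so Cr³⁺ is d³ (6 − 3 = 3).
For octahedral d³ the high- and low-spin configurations coincide.
Configuration: t2g^3 e_g^0.
CFSE = 3(-0.4Δo) + 0(0.6Δo) = -1.2Δo + 0.0Δo = -1.2Δo.

-1.2 Δo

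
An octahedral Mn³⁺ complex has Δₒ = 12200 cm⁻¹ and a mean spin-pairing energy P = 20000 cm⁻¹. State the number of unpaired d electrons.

Mn is in group 7, so Mn³⁺ is d⁴ (7 − 3 = 4).
With Δₒ < P the complex is high-spin.
Filling d⁴ accordingly: t2g^3 e_g^1.
Unpaired electrons: 4.

4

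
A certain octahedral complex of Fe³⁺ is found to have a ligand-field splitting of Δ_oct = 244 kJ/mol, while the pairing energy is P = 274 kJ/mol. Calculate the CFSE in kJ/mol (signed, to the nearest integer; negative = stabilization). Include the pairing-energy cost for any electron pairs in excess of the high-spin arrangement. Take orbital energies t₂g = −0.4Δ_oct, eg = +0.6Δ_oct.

0

Fe sits in group 8; removing 3 electrons leaves Fe³⁺ with 8 − 3 = 5 d electrons.
Δ_oct < P, so pairing is avoided: the ground state is high-spin.
That gives t₂g³ eg².
Orbital CFSE = 0.0Δ_oct = 0.0 × 244 = 0 kJ/mol.
High-spin has no excess pairs, so no pairing correction applies.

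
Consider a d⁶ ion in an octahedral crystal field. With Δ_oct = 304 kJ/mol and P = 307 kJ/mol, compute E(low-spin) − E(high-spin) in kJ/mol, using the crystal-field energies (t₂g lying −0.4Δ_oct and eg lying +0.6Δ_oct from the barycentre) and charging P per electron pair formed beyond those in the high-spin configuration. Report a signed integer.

6

In the high-spin limit (t₂g⁴ eg²) the orbital term is -0.4Δ_oct = -122 kJ/mol, with no excess pairing.
Low-spin t₂g⁶ eg⁰ gives -2.4Δ_oct = -730 kJ/mol, but forming 2 extra pairs costs 2P = 614 kJ/mol, so E(LS) = -730 + 614 = -116 kJ/mol.
Thus E(LS) − E(HS) = 6 kJ/mol.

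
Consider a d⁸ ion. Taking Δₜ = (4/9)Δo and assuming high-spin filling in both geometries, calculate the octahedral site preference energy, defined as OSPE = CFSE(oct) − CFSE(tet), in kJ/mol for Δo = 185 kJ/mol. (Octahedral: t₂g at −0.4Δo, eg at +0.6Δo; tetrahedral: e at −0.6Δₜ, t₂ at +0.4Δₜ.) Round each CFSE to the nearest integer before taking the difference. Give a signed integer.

-156

Octahedral (high-spin): t2g^6 e_g^2, CFSE = 6(−0.4) + 2(+0.6) = -1.2Δo = -1.2 × 185 = -222 kJ/mol.
In a tetrahedral site the filling is e^4 t2^4: CFSE(tet) = -0.8Δₜ = -0.8 × (4/9)(185) = -66 kJ/mol.
OSPE = CFSE(oct) − CFSE(tet) = -222 − (-66) = -156 kJ/mol.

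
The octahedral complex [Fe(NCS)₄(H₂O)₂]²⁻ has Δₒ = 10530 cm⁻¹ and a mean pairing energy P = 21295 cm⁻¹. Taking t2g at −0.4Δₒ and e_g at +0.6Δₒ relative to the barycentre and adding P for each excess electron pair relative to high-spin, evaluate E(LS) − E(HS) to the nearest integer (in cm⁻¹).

Ligand charges: 4×(-1) from NCS⁻ and 2×(+0) from H₂O sum to -4; with overall charge -2, Fe is +2.
Fe sits in group 8; removing 2 electrons leaves Fe²⁺ with 8 − 2 = 6 d electrons.
In the high-spin limit (t2g^4 e_g^2) the orbital term is -0.4Δₒ = -4212 cm⁻¹, with no excess pairing.
Low-spin: t2g^6 e_g^0, orbital CFSE = -2.4Δₒ = -25272 cm⁻¹; plus 2 excess pairs × P = +42590 cm⁻¹; total 17318 cm⁻¹.
The difference is 17318 − (-4212) = 21530 cm⁻¹, so high-spin lies lower.

21530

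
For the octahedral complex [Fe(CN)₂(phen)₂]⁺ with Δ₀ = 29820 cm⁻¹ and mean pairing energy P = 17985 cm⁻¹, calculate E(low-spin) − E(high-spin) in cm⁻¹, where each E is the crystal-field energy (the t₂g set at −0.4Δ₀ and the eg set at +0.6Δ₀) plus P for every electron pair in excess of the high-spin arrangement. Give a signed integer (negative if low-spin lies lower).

-23670

Ligand charges: 2×(-1) from CN⁻ and 2×(+0) from phen sum to -2; with overall charge +1, Fe is +3.
Group 8 minus oxidation state +3 gives a d⁵ configuration for Fe³⁺.
In the high-spin limit (t₂g³ eg²) the orbital term is 0.0Δ₀ = 0 cm⁻¹, with no excess pairing.
Low-spin: t₂g⁵ eg⁰, orbital CFSE = -2.0Δ₀ = -59640 cm⁻¹; plus 2 excess pairs × P = +35970 cm⁻¹; total -23670 cm⁻¹.
Thus E(LS) − E(HS) = -23670 cm⁻¹.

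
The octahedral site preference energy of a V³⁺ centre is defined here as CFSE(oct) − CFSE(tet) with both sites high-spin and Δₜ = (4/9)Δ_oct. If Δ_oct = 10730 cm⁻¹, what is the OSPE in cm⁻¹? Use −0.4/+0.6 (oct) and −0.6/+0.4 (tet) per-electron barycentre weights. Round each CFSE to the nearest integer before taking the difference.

V sits in group 5; removing 3 electrons leaves V³⁺ with 5 − 3 = 2 d electrons.
Octahedral (high-spin): t2g^2 e_g^0, CFSE = 2(−0.4) + 0(+0.6) = -0.8Δ_oct = -0.8 × 10730 = -8584 cm⁻¹.
In a tetrahedral site the filling is e^2 t2^0: CFSE(tet) = -1.2Δₜ = -1.2 × (4/9)(10730) = -5723 cm⁻¹.
OSPE = CFSE(oct) − CFSE(tet) = -8584 − (-5723) = -2861 cm⁻¹.

-2861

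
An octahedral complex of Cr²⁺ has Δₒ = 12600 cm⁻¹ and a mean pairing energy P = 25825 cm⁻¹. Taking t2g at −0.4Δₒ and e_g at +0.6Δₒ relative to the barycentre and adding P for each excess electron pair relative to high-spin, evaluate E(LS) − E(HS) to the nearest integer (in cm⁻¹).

Cr²⁺: group 6, so d-count = 6 − 2 = 4.
High-spin: t2g^3 e_g^1, CFSE = -0.6Δₒ = -7560 cm⁻¹.
Low-spin t2g^4 e_g^0 gives -1.6Δₒ = -20160 cm⁻¹, but forming 1 extra pair costs 1P = 25825 cm⁻¹, so E(LS) = -20160 + 25825 = 5665 cm⁻¹.
The difference is 5665 − (-7560) = 13225 cm⁻¹, so high-spin lies lower.

13225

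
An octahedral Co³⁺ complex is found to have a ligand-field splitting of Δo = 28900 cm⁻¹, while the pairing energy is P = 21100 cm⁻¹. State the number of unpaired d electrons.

Group 9 minus oxidation state +3 gives a d⁶ configuration for Co³⁺.
With Δo > P the complex is low-spin.
Configuration: t₂g⁶ eg⁰.
Unpaired electrons: 0.

0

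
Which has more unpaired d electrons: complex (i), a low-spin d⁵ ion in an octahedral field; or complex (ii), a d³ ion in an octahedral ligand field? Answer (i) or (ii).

(ii)

(i): t2g^5 e_g^0 → 1 unpaired.
(ii): For octahedral d³ the high- and low-spin configurations coincide; t2g^3 e_g^0 → 3 unpaired.
So (ii) has more unpaired electrons.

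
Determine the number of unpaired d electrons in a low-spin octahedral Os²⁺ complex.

Group 8 minus oxidation state +2 gives a d⁶ configuration for Os²⁺.
Configuration: t₂g⁶ eg⁰, giving 0 unpaired electrons.

0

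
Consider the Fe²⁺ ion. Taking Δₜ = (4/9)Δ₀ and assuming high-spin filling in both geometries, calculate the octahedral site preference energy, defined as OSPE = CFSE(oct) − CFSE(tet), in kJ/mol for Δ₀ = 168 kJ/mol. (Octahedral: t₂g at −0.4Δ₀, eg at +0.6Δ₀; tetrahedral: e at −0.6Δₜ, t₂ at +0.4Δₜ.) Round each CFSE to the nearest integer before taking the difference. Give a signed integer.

-22

Fe²⁺: group 8, so d-count = 8 − 2 = 6.
Octahedral (high-spin): t₂g⁴ eg², CFSE = 4(−0.4) + 2(+0.6) = -0.4Δ₀ = -0.4 × 168 = -67 kJ/mol.
Tetrahedral: e³ t₂³, CFSE = 3(−0.6) + 3(+0.4) = -0.6Δₜ = -0.6 × (4/9) × 168 = -45 kJ/mol.
OSPE = -67 − (-45) = -22 kJ/mol.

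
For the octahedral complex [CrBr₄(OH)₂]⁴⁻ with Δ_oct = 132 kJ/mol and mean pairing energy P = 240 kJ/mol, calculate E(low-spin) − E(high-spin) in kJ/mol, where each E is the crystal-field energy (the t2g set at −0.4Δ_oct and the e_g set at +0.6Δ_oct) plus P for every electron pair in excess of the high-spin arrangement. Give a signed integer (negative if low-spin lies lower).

108

Ligand charges: 4×(-1) from Br⁻ and 2×(-1) from OH⁻ sum to -6; with overall charge -4, Cr is +2.
Cr²⁺: group 6, so d-count = 6 − 2 = 4.
High-spin: t2g^3 e_g^1, CFSE = -0.6Δ_oct = -79 kJ/mol.
Low-spin: t2g^4 e_g^0, orbital CFSE = -1.6Δ_oct = -211 kJ/mol; plus 1 excess pair × P = +240 kJ/mol; total 29 kJ/mol.
Thus E(LS) − E(HS) = 108 kJ/mol.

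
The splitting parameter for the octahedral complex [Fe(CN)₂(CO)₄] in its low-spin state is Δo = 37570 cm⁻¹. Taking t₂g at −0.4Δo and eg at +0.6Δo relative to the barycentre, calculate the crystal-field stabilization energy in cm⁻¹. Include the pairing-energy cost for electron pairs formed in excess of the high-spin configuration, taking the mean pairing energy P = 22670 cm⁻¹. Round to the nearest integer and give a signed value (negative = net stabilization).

-44828

Ligand charges: 2×(-1) from CN⁻ and 4×(+0) from CO sum to -2; with overall charge +0, Fe is +2.
Fe sits in group 8; removing 2 electrons leaves Fe²⁺ with 8 − 2 = 6 d electrons.
Electron filling gives t₂g⁶ eg⁰.
Orbital CFSE = 6(-0.4) + 0(0.6) = -2.4Δo = -2.4 × 37570 = -90168 cm⁻¹.
Relative to high-spin t₂g⁴ eg² (1 paired), the low-spin configuration has 2 additional pairs, contributing +2 × 22670 = +45340 cm⁻¹.
Overall CFSE = -90168 + 45340 = -44828 cm⁻¹.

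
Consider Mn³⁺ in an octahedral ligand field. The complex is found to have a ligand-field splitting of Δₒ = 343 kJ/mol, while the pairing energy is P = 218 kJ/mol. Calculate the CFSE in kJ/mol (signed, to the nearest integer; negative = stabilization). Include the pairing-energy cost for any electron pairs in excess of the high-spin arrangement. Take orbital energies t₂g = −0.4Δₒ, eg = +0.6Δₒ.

Mn sits in group 7; removing 3 electrons leaves Mn³⁺ with 7 − 3 = 4 d electrons.
Since Δₒ = 343 kJ/mol > P = 218 kJ/mol, the complex adopts the low-spin configuration.
That gives t₂g⁴ eg⁰.
Orbital CFSE = -1.6Δₒ = -1.6 × 343 = -549 kJ/mol.
Excess pairs vs high-spin: 1 − 0 = 1; pairing cost = +218 kJ/mol.
Net CFSE = -549 + 218 = -331 kJ/mol.

-331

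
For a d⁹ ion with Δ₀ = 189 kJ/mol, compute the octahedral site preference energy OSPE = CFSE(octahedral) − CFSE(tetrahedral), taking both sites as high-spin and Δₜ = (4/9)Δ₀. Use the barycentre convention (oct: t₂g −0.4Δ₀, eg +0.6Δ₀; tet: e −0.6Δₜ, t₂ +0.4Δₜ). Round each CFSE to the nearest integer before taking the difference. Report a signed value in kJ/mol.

In an octahedral site d⁹ (HS) is t2g^6 e_g^3, giving CFSE(oct) = -0.6Δ₀ = -113 kJ/mol.
Tetrahedral e^4 t2^5 gives -0.4Δₜ = -0.4 × (4/9) × 189 = -34 kJ/mol.
OSPE = CFSE(oct) − CFSE(tet) = -113 − (-34) = -79 kJ/mol.

-79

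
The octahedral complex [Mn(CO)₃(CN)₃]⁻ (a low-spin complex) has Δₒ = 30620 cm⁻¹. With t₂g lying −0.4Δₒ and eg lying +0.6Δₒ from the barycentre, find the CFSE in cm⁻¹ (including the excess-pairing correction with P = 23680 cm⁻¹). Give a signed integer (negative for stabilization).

Ligand charges: 3×(+0) from CO and 3×(-1) from CN⁻ sum to -3; with overall charge -1, Mn is +2.
Mn²⁺: group 7, so d-count = 7 − 2 = 5.
Configuration: t₂g⁵ eg⁰.
Orbital CFSE = 5(-0.4) + 0(0.6) = -2.0Δₒ = -2.0 × 30620 = -61240 cm⁻¹.
Pairing penalty: 2 pairs vs 0 in the high-spin reference → 2 extra × P = 47360 cm⁻¹.
Net CFSE = -61240 + 47360 = -13880 cm⁻¹.

-13880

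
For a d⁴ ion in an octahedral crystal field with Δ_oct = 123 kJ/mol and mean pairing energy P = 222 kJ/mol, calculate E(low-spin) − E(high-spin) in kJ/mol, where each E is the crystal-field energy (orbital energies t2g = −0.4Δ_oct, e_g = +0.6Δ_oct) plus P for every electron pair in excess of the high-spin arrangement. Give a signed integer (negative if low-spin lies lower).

High-spin d⁴ fills as t2g^3 e_g^1 with CFSE 3(−0.4) + 1(+0.6) = -0.6Δ_oct = -74 kJ/mol.
For low-spin the configuration is t2g^4 e_g^0: orbital energy -1.6 × 123 = -197 kJ/mol, and 1 additional pair relative to high-spin adds 222 kJ/mol, giving 25 kJ/mol.
The difference is 25 − (-74) = 99 kJ/mol, so high-spin lies lower.

99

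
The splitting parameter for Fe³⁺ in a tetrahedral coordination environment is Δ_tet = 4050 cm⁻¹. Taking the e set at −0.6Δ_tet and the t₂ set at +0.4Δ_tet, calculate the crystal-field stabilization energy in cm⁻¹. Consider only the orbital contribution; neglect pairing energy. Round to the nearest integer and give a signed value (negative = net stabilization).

Fe sits in group 8; removing 3 electrons leaves Fe³⁺ with 8 − 3 = 5 d electrons.
With tetrahedral geometry the complex is necessarily high-spin.
Configuration: e² t₂³.
CFSE(orbital) = 2×(-0.6Δ_tet) + 3×(0.4Δ_tet) = 0.0Δ_tet; with Δ_tet = 4050 cm⁻¹ that is 0 cm⁻¹.

0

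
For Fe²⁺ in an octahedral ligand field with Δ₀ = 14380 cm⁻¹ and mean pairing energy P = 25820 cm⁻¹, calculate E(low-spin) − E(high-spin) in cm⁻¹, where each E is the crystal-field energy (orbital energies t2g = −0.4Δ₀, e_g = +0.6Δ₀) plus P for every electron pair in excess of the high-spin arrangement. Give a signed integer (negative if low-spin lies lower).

22880

Fe sits in group 8; removing 2 electrons leaves Fe²⁺ with 8 − 2 = 6 d electrons.
High-spin d⁶ fills as t2g^4 e_g^2 with CFSE 4(−0.4) + 2(+0.6) = -0.4Δ₀ = -5752 cm⁻¹.
For low-spin the configuration is t2g^6 e_g^0: orbital energy -2.4 × 14380 = -34512 cm⁻¹, and 2 additional pairs relative to high-spin add 51640 cm⁻¹, giving 17128 cm⁻¹.
Thus E(LS) − E(HS) = 22880 cm⁻¹.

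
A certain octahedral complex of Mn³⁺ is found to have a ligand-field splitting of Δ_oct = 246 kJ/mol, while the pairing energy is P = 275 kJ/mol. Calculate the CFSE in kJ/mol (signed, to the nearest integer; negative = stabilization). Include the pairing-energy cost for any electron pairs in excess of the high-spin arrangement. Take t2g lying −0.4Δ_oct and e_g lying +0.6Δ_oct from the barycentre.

Mn³⁺: group 7, so d-count = 7 − 3 = 4.
Here Δ_oct < P (246 < 275), so the high-spin state is favoured.
Configuration: t2g^3 e_g^1.
Orbital CFSE = -0.6Δ_oct = -0.6 × 246 = -148 kJ/mol.
High-spin has no excess pairs, so no pairing correction applies.

-148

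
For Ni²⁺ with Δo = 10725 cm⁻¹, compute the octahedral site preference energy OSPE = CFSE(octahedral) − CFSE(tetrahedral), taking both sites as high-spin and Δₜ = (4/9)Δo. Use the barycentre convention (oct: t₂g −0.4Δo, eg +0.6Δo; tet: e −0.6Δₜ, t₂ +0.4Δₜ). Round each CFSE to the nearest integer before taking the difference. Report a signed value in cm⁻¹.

-9057

Group 10 minus oxidation state +2 gives a d⁸ configuration for Ni²⁺.
Octahedral (high-spin): t₂g⁶ eg², CFSE = 6(−0.4) + 2(+0.6) = -1.2Δo = -1.2 × 10725 = -12870 cm⁻¹.
Tetrahedral: e⁴ t₂⁴, CFSE = 4(−0.6) + 4(+0.4) = -0.8Δₜ = -0.8 × (4/9) × 10725 = -3813 cm⁻¹.
OSPE = CFSE(oct) − CFSE(tet) = -12870 − (-3813) = -9057 cm⁻¹.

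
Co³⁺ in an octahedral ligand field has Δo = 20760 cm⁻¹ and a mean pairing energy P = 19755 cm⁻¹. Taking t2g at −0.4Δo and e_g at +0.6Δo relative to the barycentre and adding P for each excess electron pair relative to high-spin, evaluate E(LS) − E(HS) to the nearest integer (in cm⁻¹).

Co is in group 9, so Co³⁺ is d⁶ (9 − 3 = 6).
High-spin: t2g^4 e_g^2, CFSE = -0.4Δo = -8304 cm⁻¹.
Low-spin t2g^6 e_g^0 gives -2.4Δo = -49824 cm⁻¹, but forming 2 extra pairs costs 2P = 39510 cm⁻¹, so E(LS) = -49824 + 39510 = -10314 cm⁻¹.
Thus E(LS) − E(HS) = -2010 cm⁻¹.

-2010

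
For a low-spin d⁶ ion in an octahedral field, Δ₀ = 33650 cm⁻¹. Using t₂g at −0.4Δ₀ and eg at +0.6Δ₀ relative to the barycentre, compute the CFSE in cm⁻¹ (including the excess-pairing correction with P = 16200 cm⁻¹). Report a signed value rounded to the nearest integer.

Configuration: t₂g⁶ eg⁰.
The orbital stabilization is -2.4Δ₀ = -2.4 × 33650 = -80760 cm⁻¹.
Pairing penalty: 3 pairs vs 1 in the high-spin reference → 2 extra × P = 32400 cm⁻¹.
Combining: -80760 + 32400 = -48360 cm⁻¹.

-48360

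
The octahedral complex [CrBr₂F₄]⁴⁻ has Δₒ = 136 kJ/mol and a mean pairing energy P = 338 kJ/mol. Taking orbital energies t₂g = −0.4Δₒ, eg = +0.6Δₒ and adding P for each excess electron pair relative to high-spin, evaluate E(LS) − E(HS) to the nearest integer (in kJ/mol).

Ligand charges: 2×(-1) from Br⁻ and 4×(-1) from F⁻ sum to -6; with overall charge -4, Cr is +2.
Cr sits in group 6; removing 2 electrons leaves Cr²⁺ with 6 − 2 = 4 d electrons.
In the high-spin limit (t₂g³ eg¹) the orbital term is -0.6Δₒ = -82 kJ/mol, with no excess pairing.
For low-spin the configuration is t₂g⁴ eg⁰: orbital energy -1.6 × 136 = -218 kJ/mol, and 1 additional pair relative to high-spin adds 338 kJ/mol, giving 120 kJ/mol.
Thus E(LS) − E(HS) = 202 kJ/mol.

202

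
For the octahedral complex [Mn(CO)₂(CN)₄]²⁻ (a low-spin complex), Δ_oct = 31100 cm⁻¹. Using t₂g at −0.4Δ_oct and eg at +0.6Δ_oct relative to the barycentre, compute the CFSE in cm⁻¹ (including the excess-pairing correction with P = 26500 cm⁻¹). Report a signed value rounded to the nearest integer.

Ligand charges: 2×(+0) from CO and 4×(-1) from CN⁻ sum to -4; with overall charge -2, Mn is +2.
Mn²⁺: group 7, so d-count = 7 − 2 = 5.
Electron filling gives t₂g⁵ eg⁰.
The orbital stabilization is -2.0Δ_oct = -2.0 × 31100 = -62200 cm⁻¹.
High-spin d⁵ would be t₂g³ eg² with 0 pairs; low-spin has 2, so 2 excess pairs cost +2P = +53000 cm⁻¹.
Combining: -62200 + 53000 = -9200 cm⁻¹.

-9200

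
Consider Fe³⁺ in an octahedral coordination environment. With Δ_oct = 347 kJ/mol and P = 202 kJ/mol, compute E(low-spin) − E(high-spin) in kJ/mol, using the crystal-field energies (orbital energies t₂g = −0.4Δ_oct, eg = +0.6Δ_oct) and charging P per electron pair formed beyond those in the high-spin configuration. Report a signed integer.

Fe is in group 8, so Fe³⁺ is d⁵ (8 − 3 = 5).
High-spin: t₂g³ eg², CFSE = 0.0Δ_oct = 0 kJ/mol.
Low-spin t₂g⁵ eg⁰ gives -2.0Δ_oct = -694 kJ/mol, but forming 2 extra pairs costs 2P = 404 kJ/mol, so E(LS) = -694 + 404 = -290 kJ/mol.
Thus E(LS) − E(HS) = -290 kJ/mol.

-290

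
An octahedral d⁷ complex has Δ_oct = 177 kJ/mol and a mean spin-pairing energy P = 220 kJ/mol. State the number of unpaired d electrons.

With Δ_oct < P the complex is high-spin.
That gives t₂g⁵ eg².
Unpaired electrons: 3.

3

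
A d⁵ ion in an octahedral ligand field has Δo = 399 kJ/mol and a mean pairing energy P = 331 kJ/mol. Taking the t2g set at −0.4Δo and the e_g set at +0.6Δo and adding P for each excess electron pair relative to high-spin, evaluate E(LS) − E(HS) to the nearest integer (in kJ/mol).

High-spin d⁵ fills as t2g^3 e_g^2 with CFSE 3(−0.4) + 2(+0.6) = 0.0Δo = 0 kJ/mol.
Low-spin t2g^5 e_g^0 gives -2.0Δo = -798 kJ/mol, but forming 2 extra pairs costs 2P = 662 kJ/mol, so E(LS) = -798 + 662 = -136 kJ/mol.
E(LS) − E(HS) = -136 − (0) = -136 kJ/mol.

-136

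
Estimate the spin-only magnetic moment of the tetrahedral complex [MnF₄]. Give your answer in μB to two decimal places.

3.87 μB

Each F⁻ contributes -1; 4 × (-1) = -4. With overall charge +0, Mn is in the +4 oxidation state.
Group 7 minus oxidation state +4 gives a d³ configuration for Mn⁴⁺.
Tetrahedral splitting is small, so the complex is high-spin.
Configuration: e² t₂¹ → 3 unpaired electrons.
μ(spin-only) = √[3(3+2)] = √15 ≈ 3.87 μB.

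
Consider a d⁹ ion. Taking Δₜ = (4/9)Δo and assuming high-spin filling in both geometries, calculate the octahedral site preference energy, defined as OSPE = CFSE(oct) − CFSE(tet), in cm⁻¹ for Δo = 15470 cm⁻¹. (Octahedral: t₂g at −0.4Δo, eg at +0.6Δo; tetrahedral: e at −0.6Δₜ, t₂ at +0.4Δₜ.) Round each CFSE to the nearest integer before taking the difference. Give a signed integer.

Octahedral high-spin t₂g⁶ eg³: CFSE = -0.6 × 15470 = -9282 cm⁻¹.
In a tetrahedral site the filling is e⁴ t₂⁵: CFSE(tet) = -0.4Δₜ = -0.4 × (4/9)(15470) = -2750 cm⁻¹.
Subtracting, OSPE = -9282 − (-2750) = -6532 cm⁻¹.

-6532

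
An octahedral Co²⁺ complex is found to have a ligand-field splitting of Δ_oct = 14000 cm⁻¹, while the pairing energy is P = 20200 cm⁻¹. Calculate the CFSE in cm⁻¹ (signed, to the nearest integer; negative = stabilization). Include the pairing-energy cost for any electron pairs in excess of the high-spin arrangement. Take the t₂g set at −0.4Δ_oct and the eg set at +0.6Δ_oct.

-11200

Group 9 minus oxidation state +2 gives a d⁷ configuration for Co²⁺.
Here Δ_oct < P (14000 < 20200), so the high-spin state is favoured.
That gives t₂g⁵ eg².
Orbital CFSE = -0.8Δ_oct = -0.8 × 14000 = -11200 cm⁻¹.
High-spin has no excess pairs, so no pairing correction applies.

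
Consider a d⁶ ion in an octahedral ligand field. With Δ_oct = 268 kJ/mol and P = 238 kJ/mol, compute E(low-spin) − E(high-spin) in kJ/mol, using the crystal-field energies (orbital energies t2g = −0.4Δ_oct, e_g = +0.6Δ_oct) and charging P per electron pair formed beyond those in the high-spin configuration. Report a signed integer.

In the high-spin limit (t2g^4 e_g^2) the orbital term is -0.4Δ_oct = -107 kJ/mol, with no excess pairing.
For low-spin the configuration is t2g^6 e_g^0: orbital energy -2.4 × 268 = -643 kJ/mol, and 2 additional pairs relative to high-spin add 476 kJ/mol, giving -167 kJ/mol.
Thus E(LS) − E(HS) = -60 kJ/mol.

-60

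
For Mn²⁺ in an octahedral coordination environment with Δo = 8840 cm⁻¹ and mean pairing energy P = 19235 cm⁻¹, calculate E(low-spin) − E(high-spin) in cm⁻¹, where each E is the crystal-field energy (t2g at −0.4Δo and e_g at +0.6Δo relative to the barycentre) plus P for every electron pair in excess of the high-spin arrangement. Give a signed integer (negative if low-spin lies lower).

Mn is in group 7, so Mn²⁺ is d⁵ (7 − 2 = 5).
In the high-spin limit (t2g^3 e_g^2) the orbital term is 0.0Δo = 0 cm⁻¹, with no excess pairing.
Low-spin: t2g^5 e_g^0, orbital CFSE = -2.0Δo = -17680 cm⁻¹; plus 2 excess pairs × P = +38470 cm⁻¹; total 20790 cm⁻¹.
The difference is 20790 − (0) = 20790 cm⁻¹, so high-spin lies lower.

20790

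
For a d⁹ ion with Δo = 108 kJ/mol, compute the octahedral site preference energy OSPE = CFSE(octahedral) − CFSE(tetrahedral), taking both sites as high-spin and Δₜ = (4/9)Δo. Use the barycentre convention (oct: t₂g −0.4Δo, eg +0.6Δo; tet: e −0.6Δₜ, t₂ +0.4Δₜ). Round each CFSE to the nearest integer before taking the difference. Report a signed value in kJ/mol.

Octahedral (high-spin): t2g^6 e_g^3, CFSE = 6(−0.4) + 3(+0.6) = -0.6Δo = -0.6 × 108 = -65 kJ/mol.
Tetrahedral: e^4 t2^5, CFSE = 4(−0.6) + 5(+0.4) = -0.4Δₜ = -0.4 × (4/9) × 108 = -19 kJ/mol.
Subtracting, OSPE = -65 − (-19) = -46 kJ/mol.

-46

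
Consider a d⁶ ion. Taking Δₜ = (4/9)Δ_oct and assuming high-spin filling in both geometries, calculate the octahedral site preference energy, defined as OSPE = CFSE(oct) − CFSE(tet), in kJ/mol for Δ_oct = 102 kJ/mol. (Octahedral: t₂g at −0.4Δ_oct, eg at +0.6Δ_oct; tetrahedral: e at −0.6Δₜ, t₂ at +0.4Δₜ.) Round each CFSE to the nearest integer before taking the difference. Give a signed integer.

-14

In an octahedral site d⁶ (HS) is t2g^4 e_g^2, giving CFSE(oct) = -0.4Δ_oct = -41 kJ/mol.
Tetrahedral e^3 t2^3 gives -0.6Δₜ = -0.6 × (4/9) × 102 = -27 kJ/mol.
OSPE = CFSE(oct) − CFSE(tet) = -41 − (-27) = -14 kJ/mol.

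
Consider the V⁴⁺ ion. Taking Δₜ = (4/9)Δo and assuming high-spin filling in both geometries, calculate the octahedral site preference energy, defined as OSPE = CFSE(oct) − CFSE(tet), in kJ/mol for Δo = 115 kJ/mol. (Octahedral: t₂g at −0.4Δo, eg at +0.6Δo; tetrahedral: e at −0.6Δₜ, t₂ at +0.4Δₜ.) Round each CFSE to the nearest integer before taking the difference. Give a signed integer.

Group 5 minus oxidation state +4 gives a d¹ configuration for V⁴⁺.
Octahedral (high-spin): t₂g¹ eg⁰, CFSE = 1(−0.4) + 0(+0.6) = -0.4Δo = -0.4 × 115 = -46 kJ/mol.
Tetrahedral: e¹ t₂⁰, CFSE = 1(−0.6) + 0(+0.4) = -0.6Δₜ = -0.6 × (4/9) × 115 = -31 kJ/mol.
OSPE = -46 − (-31) = -15 kJ/mol.

-15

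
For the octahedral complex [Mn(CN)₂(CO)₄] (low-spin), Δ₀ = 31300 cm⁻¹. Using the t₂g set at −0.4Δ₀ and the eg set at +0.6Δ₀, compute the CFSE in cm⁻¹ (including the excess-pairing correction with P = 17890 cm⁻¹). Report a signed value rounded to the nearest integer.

-26820

Ligand charges: 2×(-1) from CN⁻ and 4×(+0) from CO sum to -2; with overall charge +0, Mn is +2.
Mn sits in group 7; removing 2 electrons leaves Mn²⁺ with 7 − 2 = 5 d electrons.
Configuration: t₂g⁵ eg⁰.
Orbital CFSE = 5(-0.4) + 0(0.6) = -2.0Δ₀ = -2.0 × 31300 = -62600 cm⁻¹.
Pairing penalty: 2 pairs vs 0 in the high-spin reference → 2 extra × P = 35780 cm⁻¹.
Net CFSE = -62600 + 35780 = -26820 cm⁻¹.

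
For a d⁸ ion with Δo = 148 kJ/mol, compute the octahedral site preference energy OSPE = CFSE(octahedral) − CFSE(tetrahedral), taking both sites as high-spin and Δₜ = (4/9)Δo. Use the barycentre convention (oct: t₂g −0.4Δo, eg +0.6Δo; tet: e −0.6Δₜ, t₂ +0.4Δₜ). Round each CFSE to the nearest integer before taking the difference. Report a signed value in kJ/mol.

-125

Octahedral (high-spin): t₂g⁶ eg², CFSE = 6(−0.4) + 2(+0.6) = -1.2Δo = -1.2 × 148 = -178 kJ/mol.
Tetrahedral e⁴ t₂⁴ gives -0.8Δₜ = -0.8 × (4/9) × 148 = -53 kJ/mol.
Subtracting, OSPE = -178 − (-53) = -125 kJ/mol.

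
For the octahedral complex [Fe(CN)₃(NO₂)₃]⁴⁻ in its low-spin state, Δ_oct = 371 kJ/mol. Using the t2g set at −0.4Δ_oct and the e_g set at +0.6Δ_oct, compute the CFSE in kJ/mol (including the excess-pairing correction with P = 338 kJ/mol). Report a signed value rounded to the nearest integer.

Ligand charges: 3×(-1) from CN⁻ and 3×(-1) from NO₂⁻ sum to -6; with overall charge -4, Fe is +2.
Fe sits in group 8; removing 2 electrons leaves Fe²⁺ with 8 − 2 = 6 d electrons.
Electron filling gives t2g^6 e_g^0.
CFSE(orbital) = 6×(-0.4Δ_oct) + 0×(0.6Δ_oct) = -2.4Δ_oct; with Δ_oct = 371 kJ/mol that is -890 kJ/mol.
Pairing penalty: 3 pairs vs 1 in the high-spin reference → 2 extra × P = 676 kJ/mol.
Combining: -890 + 676 = -214 kJ/mol.

-214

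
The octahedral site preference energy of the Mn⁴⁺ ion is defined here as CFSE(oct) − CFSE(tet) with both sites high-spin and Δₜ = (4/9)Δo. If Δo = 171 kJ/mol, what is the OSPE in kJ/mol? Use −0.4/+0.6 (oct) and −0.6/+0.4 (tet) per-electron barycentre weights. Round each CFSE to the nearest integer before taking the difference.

Mn sits in group 7; removing 4 electrons leaves Mn⁴⁺ with 7 − 4 = 3 d electrons.
In an octahedral site d³ (HS) is t₂g³ eg⁰, giving CFSE(oct) = -1.2Δo = -205 kJ/mol.
In a tetrahedral site the filling is e² t₂¹: CFSE(tet) = -0.8Δₜ = -0.8 × (4/9)(171) = -61 kJ/mol.
OSPE = CFSE(oct) − CFSE(tet) = -205 − (-61) = -144 kJ/mol.

-144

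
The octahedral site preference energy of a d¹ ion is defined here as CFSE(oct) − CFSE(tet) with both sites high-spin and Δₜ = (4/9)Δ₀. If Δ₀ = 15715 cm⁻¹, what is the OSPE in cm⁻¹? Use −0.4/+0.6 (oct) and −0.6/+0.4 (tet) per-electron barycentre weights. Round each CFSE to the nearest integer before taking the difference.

-2095

In an octahedral site d¹ (HS) is t₂g¹ eg⁰, giving CFSE(oct) = -0.4Δ₀ = -6286 cm⁻¹.
Tetrahedral e¹ t₂⁰ gives -0.6Δₜ = -0.6 × (4/9) × 15715 = -4191 cm⁻¹.
Subtracting, OSPE = -6286 − (-4191) = -2095 cm⁻¹.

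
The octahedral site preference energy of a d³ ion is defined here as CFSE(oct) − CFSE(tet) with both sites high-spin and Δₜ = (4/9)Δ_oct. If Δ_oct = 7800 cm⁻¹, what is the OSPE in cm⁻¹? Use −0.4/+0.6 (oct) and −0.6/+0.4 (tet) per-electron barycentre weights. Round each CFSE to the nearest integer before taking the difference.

-6587

Octahedral high-spin t2g^3 e_g^0: CFSE = -1.2 × 7800 = -9360 cm⁻¹.
Tetrahedral e^2 t2^1 gives -0.8Δₜ = -0.8 × (4/9) × 7800 = -2773 cm⁻¹.
OSPE = CFSE(oct) − CFSE(tet) = -9360 − (-2773) = -6587 cm⁻¹.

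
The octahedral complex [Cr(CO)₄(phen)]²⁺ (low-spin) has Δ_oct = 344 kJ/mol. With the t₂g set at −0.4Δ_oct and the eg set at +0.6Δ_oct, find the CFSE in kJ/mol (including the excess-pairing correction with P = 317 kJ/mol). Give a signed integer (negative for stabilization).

Ligand charges: 4×(+0) from CO and 1×(+0) from phen sum to +0; with overall charge +2, Cr is +2.
Cr sits in group 6; removing 2 electrons leaves Cr²⁺ with 6 − 2 = 4 d electrons.
Electron filling gives t₂g⁴ eg⁰.
Orbital CFSE = 4(-0.4) + 0(0.6) = -1.6Δ_oct = -1.6 × 344 = -550 kJ/mol.
Relative to high-spin t₂g³ eg¹ (0 paired), the low-spin configuration has 1 additional pair, contributing +1 × 317 = +317 kJ/mol.
Net CFSE = -550 + 317 = -233 kJ/mol.

-233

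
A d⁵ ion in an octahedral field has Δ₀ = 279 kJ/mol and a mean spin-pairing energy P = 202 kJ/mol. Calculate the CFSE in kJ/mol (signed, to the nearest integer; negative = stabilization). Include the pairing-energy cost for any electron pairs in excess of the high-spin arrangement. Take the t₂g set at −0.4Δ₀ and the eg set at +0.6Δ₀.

Δ₀ > P, so pairing is preferred: the ground state is low-spin.
That gives t₂g⁵ eg⁰.
Orbital CFSE = -2.0Δ₀ = -2.0 × 279 = -558 kJ/mol.
Excess pairs vs high-spin: 2 − 0 = 2; pairing cost = +404 kJ/mol.
Net CFSE = -558 + 404 = -154 kJ/mol.

-154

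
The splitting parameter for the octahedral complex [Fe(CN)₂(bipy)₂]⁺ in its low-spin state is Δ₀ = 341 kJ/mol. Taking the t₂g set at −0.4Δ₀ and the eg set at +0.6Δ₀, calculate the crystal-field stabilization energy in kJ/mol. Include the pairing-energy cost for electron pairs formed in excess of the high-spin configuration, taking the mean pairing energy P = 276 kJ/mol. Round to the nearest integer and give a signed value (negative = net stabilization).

Ligand charges: 2×(-1) from CN⁻ and 2×(+0) from bipy sum to -2; with overall charge +1, Fe is +3.
Group 8 minus oxidation state +3 gives a d⁵ configuration for Fe³⁺.
The d⁵ electrons fill as t₂g⁵ eg⁰.
Orbital CFSE = 5(-0.4) + 0(0.6) = -2.0Δ₀ = -2.0 × 341 = -682 kJ/mol.
Pairing penalty: 2 pairs vs 0 in the high-spin reference → 2 extra × P = 552 kJ/mol.
Overall CFSE = -682 + 552 = -130 kJ/mol.

-130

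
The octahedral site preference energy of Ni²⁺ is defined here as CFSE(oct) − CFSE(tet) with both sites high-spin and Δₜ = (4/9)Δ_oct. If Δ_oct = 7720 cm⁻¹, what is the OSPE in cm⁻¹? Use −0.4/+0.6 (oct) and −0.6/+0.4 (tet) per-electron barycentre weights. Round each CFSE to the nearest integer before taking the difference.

Ni sits in group 10; removing 2 electrons leaves Ni²⁺ with 10 − 2 = 8 d electrons.
In an octahedral site d⁸ (HS) is t2g^6 e_g^2, giving CFSE(oct) = -1.2Δ_oct = -9264 cm⁻¹.
Tetrahedral e^4 t2^4 gives -0.8Δₜ = -0.8 × (4/9) × 7720 = -2745 cm⁻¹.
OSPE = CFSE(oct) − CFSE(tet) = -9264 − (-2745) = -6519 cm⁻¹.

-6519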